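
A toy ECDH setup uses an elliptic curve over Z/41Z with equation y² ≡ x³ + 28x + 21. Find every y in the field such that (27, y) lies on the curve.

1, 40

x³ + 28x + 21 = 20460 ≡ 1 (mod 41).
Square roots of 1 mod 41: 1 and 40 (since 1² = 1 ≡ 1).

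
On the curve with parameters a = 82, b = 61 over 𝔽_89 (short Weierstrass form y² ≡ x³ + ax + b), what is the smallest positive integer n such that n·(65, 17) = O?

2P: tangent at (65, 17): λ = (3·65² + 82)/(2·17) ≡ 30/34. 34⁻¹ ≡ 55 (mod 89), so λ ≡ 30·55 ≡ 48.
  x = λ² - 65 - 65 = 2304 - 130 ≡ 38; y = λ·(65 - 38) - 17 ≡ 33. → (38, 33)
3P: (38, 33) + (65, 17). λ = (17 - 33)/(65 - 38) ≡ 73/27 mod 89. 27⁻¹ ≡ 33 (mod 89), so λ ≡ 6.
  x = λ² - 38 - 65 = 36 - 103 ≡ 22; y = λ·(38 - 22) - 33 ≡ 63. → (22, 63)
4P: (22, 63) + (65, 17). λ = (17 - 63)/(65 - 22) ≡ 43/43 mod 89. 43⁻¹ ≡ 29 (mod 89) since 43·29 = 1247 ≡ 1, so λ ≡ 1.
  x = λ² - 22 - 65 = 1 - 87 ≡ 3; y = λ·(22 - 3) - 63 ≡ 45. → (3, 45)
5P: (3, 45) + (65, 17). λ = (17 - 45)/(65 - 3) ≡ 61/62 mod 89. 62⁻¹ ≡ 56 (mod 89), so λ ≡ 34.
  x = λ² - 3 - 65 = 1156 - 68 ≡ 20; y = λ·(3 - 20) - 45 ≡ 0. → (20, 0)
6P: (20, 0) + (65, 17). λ = (17 - 0)/(65 - 20) ≡ 17/45 mod 89. 45⁻¹ ≡ 2 (mod 89) since 45·2 = 90 ≡ 1, so λ ≡ 34.
  x = λ² - 20 - 65 = 1156 - 85 ≡ 3; y = λ·(20 - 3) - 0 ≡ 44. → (3, 44)
7P: (3, 44) + (65, 17). λ = (17 - 44)/(65 - 3) ≡ 62/62 mod 89. 62⁻¹ ≡ 56 (mod 89), so λ ≡ 1.
  x = λ² - 3 - 65 = 1 - 68 ≡ 22; y = λ·(3 - 22) - 44 ≡ 26. → (22, 26)
8P: (22, 26) + (65, 17). λ = (17 - 26)/(65 - 22) ≡ 80/43 mod 89. 43⁻¹ ≡ 29 (mod 89) since 43·29 = 1247 ≡ 1, so λ ≡ 6.
  x = λ² - 22 - 65 = 36 - 87 ≡ 38; y = λ·(22 - 38) - 26 ≡ 56. → (38, 56)
9P: (38, 56) + (65, 17). λ = (17 - 56)/(65 - 38) ≡ 50/27 mod 89. 27⁻¹ ≡ 33 (mod 89), so λ ≡ 48.
  x = λ² - 38 - 65 = 2304 - 103 ≡ 65; y = λ·(38 - 65) - 56 ≡ 72. → (65, 72)
10P: (65, 72) + (65, 17): same x and y₁ ≡ -y₂, so the sum is O.
10P = O, so the order is 10.

10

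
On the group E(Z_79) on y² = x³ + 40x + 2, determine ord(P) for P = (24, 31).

2P: tangent at (24, 31): λ = (3·24² + 40)/(2·31) ≡ 30/62. 62⁻¹ ≡ 65 (mod 79), so λ ≡ 30·65 ≡ 54.
  x = λ² - 24 - 24 = 2916 - 48 ≡ 24; y = λ·(24 - 24) - 31 ≡ 48. → (24, 48)
3P: (24, 48) + (24, 31): same x and y₁ ≡ -y₂, so the sum is the point at infinity.
3P = the point at infinity, so the order is 3.

3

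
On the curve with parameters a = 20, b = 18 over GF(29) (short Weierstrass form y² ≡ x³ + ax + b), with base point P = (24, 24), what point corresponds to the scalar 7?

(21, 19)

Double-and-add on 7 = (111)₂. Start with P = (24, 24) for the leading 1-bit.
double: tangent at (24, 24): λ = (3·24² + 20)/(2·24) ≡ 8/19. 19⁻¹ ≡ 26 (mod 29), so λ ≡ 8·26 ≡ 5.
  x = λ² - 24 - 24 = 25 - 48 ≡ 6; y = λ·(24 - 6) - 24 ≡ 8. → (6, 8)
add P: (6, 8) + (24, 24). λ = (24 - 8)/(24 - 6) ≡ 16/18 mod 29. 18⁻¹ ≡ 21 (mod 29), so λ ≡ 17.
  x = λ² - 6 - 24 = 289 - 30 ≡ 27; y = λ·(6 - 27) - 8 ≡ 12. → (27, 12)
double: tangent at (27, 12): λ = (3·27² + 20)/(2·12) ≡ 3/24. 24⁻¹ ≡ 23 (mod 29), so λ ≡ 3·23 ≡ 11.
  x = λ² - 27 - 27 = 121 - 54 ≡ 9; y = λ·(27 - 9) - 12 ≡ 12. → (9, 12)
add P: (9, 12) + (24, 24). λ = (24 - 12)/(24 - 9) ≡ 12/15 mod 29. 15⁻¹ ≡ 2 (mod 29) since 15·2 = 30 ≡ 1, so λ ≡ 24.
  x = λ² - 9 - 24 = 576 - 33 ≡ 21; y = λ·(9 - 21) - 12 ≡ 19. → (21, 19)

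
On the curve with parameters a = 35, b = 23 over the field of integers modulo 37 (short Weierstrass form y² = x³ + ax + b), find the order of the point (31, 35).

12

2P: tangent at (31, 35): λ = (3·31² + 35)/(2·35) ≡ 32/33. 33⁻¹ ≡ 9 (mod 37), so λ ≡ 32·9 ≡ 29.
  x = λ² - 31 - 31 = 841 - 62 ≡ 2; y = λ·(31 - 2) - 35 ≡ 29. → (2, 29)
3P: (2, 29) + (31, 35). λ = (35 - 29)/(31 - 2) ≡ 6/29 mod 37. 29⁻¹ ≡ 23 (mod 37), so λ ≡ 27.
  x = λ² - 2 - 31 = 729 - 33 ≡ 30; y = λ·(2 - 30) - 29 ≡ 29. → (30, 29)
4P: (30, 29) + (31, 35). λ = (35 - 29)/(31 - 30) ≡ 6/1 mod 37. 1⁻¹ ≡ 1 (mod 37) since 1·1 = 1 ≡ 1, so λ ≡ 6.
  x = λ² - 30 - 31 = 36 - 61 ≡ 12; y = λ·(30 - 12) - 29 ≡ 5. → (12, 5)
5P: (12, 5) + (31, 35). λ = (35 - 5)/(31 - 12) ≡ 30/19 mod 37. 19⁻¹ ≡ 2 (mod 37), so λ ≡ 23.
  x = λ² - 12 - 31 = 529 - 43 ≡ 5; y = λ·(12 - 5) - 5 ≡ 8. → (5, 8)
6P: (5, 8) + (31, 35). λ = (35 - 8)/(31 - 5) ≡ 27/26 mod 37. 26⁻¹ ≡ 10 (mod 37), so λ ≡ 11.
  x = λ² - 5 - 31 = 121 - 36 ≡ 11; y = λ·(5 - 11) - 8 ≡ 0. → (11, 0)
7P: (11, 0) + (31, 35). λ = (35 - 0)/(31 - 11) ≡ 35/20 mod 37. 20⁻¹ ≡ 13 (mod 37) since 20·13 = 260 ≡ 1, so λ ≡ 11.
  x = λ² - 11 - 31 = 121 - 42 ≡ 5; y = λ·(11 - 5) - 0 ≡ 29. → (5, 29)
8P: (5, 29) + (31, 35). λ = (35 - 29)/(31 - 5) ≡ 6/26 mod 37. 26⁻¹ ≡ 10 (mod 37) since 26·10 = 260 ≡ 1, so λ ≡ 23.
  x = λ² - 5 - 31 = 529 - 36 ≡ 12; y = λ·(5 - 12) - 29 ≡ 32. → (12, 32)
9P: (12, 32) + (31, 35). λ = (35 - 32)/(31 - 12) ≡ 3/19 mod 37. 19⁻¹ ≡ 2 (mod 37), so λ ≡ 6.
  x = λ² - 12 - 31 = 36 - 43 ≡ 30; y = λ·(12 - 30) - 32 ≡ 8. → (30, 8)
10P: (30, 8) + (31, 35). λ = (35 - 8)/(31 - 30) ≡ 27/1 mod 37. 1⁻¹ ≡ 1 (mod 37), so λ ≡ 27.
  x = λ² - 30 - 31 = 729 - 61 ≡ 2; y = λ·(30 - 2) - 8 ≡ 8. → (2, 8)
11P: (2, 8) + (31, 35). λ = (35 - 8)/(31 - 2) ≡ 27/29 mod 37. 29⁻¹ ≡ 23 (mod 37), so λ ≡ 29.
  x = λ² - 2 - 31 = 841 - 33 ≡ 31; y = λ·(2 - 31) - 8 ≡ 2. → (31, 2)
12P: (31, 2) + (31, 35): same x and y₁ ≡ -y₂, so the sum is ∞.
12P = ∞, so the order is 12.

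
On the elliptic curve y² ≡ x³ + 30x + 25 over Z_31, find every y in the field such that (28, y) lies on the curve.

x³ + 30x + 25 = 22817 ≡ 1 (mod 31).
Square roots of 1 mod 31: 1 and 30 (since 1² = 1 ≡ 1).

1, 30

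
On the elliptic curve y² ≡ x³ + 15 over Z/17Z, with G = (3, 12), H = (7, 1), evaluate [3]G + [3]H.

(1, 4)

First 3G:
Repeated addition: build up to 3G.
2G: tangent at (3, 12): λ = (3·3² + 0)/(2·12) ≡ 10/7. 7⁻¹ ≡ 5 (mod 17) since 7·5 = 35 ≡ 1, so λ ≡ 10·5 ≡ 16.
  x = λ² - 3 - 3 = 256 - 6 ≡ 12; y = λ·(3 - 12) - 12 ≡ 14. → (12, 14)
3G: (12, 14) + (3, 12). λ = (12 - 14)/(3 - 12) ≡ 15/8 mod 17. 8⁻¹ ≡ 15 (mod 17) since 8·15 = 120 ≡ 1, so λ ≡ 4.
  x = λ² - 12 - 3 = 16 - 15 ≡ 1; y = λ·(12 - 1) - 14 ≡ 13. → (1, 13)
3G = (1, 13).
Next 3H:
Repeated addition: build up to 3H.
2H: tangent at (7, 1): λ = (3·7² + 0)/(2·1) ≡ 11/2. 2⁻¹ ≡ 9 (mod 17), so λ ≡ 11·9 ≡ 14.
  x = λ² - 7 - 7 = 196 - 14 ≡ 12; y = λ·(7 - 12) - 1 ≡ 14. → (12, 14)
3H: (12, 14) + (7, 1). λ = (1 - 14)/(7 - 12) ≡ 4/12 mod 17. 12⁻¹ ≡ 10 (mod 17) since 12·10 = 120 ≡ 1, so λ ≡ 6.
  x = λ² - 12 - 7 = 36 - 19 ≡ 0; y = λ·(12 - 0) - 14 ≡ 7. → (0, 7)
3H = (0, 7).
Finally 3G + 3H:
(1, 13) + (0, 7). λ = (7 - 13)/(0 - 1) ≡ 11/16 mod 17. 16⁻¹ ≡ 16 (mod 17), so λ ≡ 6.
  x = λ² - 1 - 0 = 36 - 1 ≡ 1; y = λ·(1 - 1) - 13 ≡ 4. → (1, 4)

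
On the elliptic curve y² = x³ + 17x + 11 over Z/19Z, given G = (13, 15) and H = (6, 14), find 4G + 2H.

First 4G:
Repeated addition: build up to 4G.
2G: tangent at (13, 15): λ = (3·13² + 17)/(2·15) ≡ 11/11. 11⁻¹ ≡ 7 (mod 19) since 11·7 = 77 ≡ 1, so λ ≡ 11·7 ≡ 1.
  x = λ² - 13 - 13 = 1 - 26 ≡ 13; y = λ·(13 - 13) - 15 ≡ 4. → (13, 4)
3G: (13, 4) + (13, 15): same x and y₁ ≡ -y₂, so the sum is O.
4G: O + (13, 15) = (13, 15) (identity).
4G = (13, 15).
Next 2H:
Repeated addition: build up to 2H.
2H: tangent at (6, 14): λ = (3·6² + 17)/(2·14) ≡ 11/9. 9⁻¹ ≡ 17 (mod 19), so λ ≡ 11·17 ≡ 16.
  x = λ² - 6 - 6 = 256 - 12 ≡ 16; y = λ·(6 - 16) - 14 ≡ 16. → (16, 16)
2H = (16, 16).
Finally 4G + 2H:
(13, 15) + (16, 16). λ = (16 - 15)/(16 - 13) ≡ 1/3 mod 19. 3⁻¹ ≡ 13 (mod 19) since 3·13 = 39 ≡ 1, so λ ≡ 13.
  x = λ² - 13 - 16 = 169 - 29 ≡ 7; y = λ·(13 - 7) - 15 ≡ 6. → (7, 6)

(7, 6)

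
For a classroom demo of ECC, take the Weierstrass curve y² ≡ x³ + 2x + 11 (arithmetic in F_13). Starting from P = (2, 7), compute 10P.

(1, 12)

Repeated addition: build up to 10P.
2P: tangent at (2, 7): λ = (3·2² + 2)/(2·7) ≡ 1/1. 1⁻¹ ≡ 1 (mod 13) since 1·1 = 1 ≡ 1, so λ ≡ 1·1 ≡ 1.
  x = λ² - 2 - 2 = 1 - 4 ≡ 10; y = λ·(2 - 10) - 7 ≡ 11. → (10, 11)
3P: (10, 11) + (2, 7). λ = (7 - 11)/(2 - 10) ≡ 9/5 mod 13. 5⁻¹ ≡ 8 (mod 13), so λ ≡ 7.
  x = λ² - 10 - 2 = 49 - 12 ≡ 11; y = λ·(10 - 11) - 11 ≡ 8. → (11, 8)
4P: (11, 8) + (2, 7). λ = (7 - 8)/(2 - 11) ≡ 12/4 mod 13. 4⁻¹ ≡ 10 (mod 13) since 4·10 = 40 ≡ 1, so λ ≡ 3.
  x = λ² - 11 - 2 = 9 - 13 ≡ 9; y = λ·(11 - 9) - 8 ≡ 11. → (9, 11)
5P: (9, 11) + (2, 7). λ = (7 - 11)/(2 - 9) ≡ 9/6 mod 13. 6⁻¹ ≡ 11 (mod 13) since 6·11 = 66 ≡ 1, so λ ≡ 8.
  x = λ² - 9 - 2 = 64 - 11 ≡ 1; y = λ·(9 - 1) - 11 ≡ 1. → (1, 1)
6P: (1, 1) + (2, 7). λ = (7 - 1)/(2 - 1) ≡ 6/1 mod 13. 1⁻¹ ≡ 1 (mod 13), so λ ≡ 6.
  x = λ² - 1 - 2 = 36 - 3 ≡ 7; y = λ·(1 - 7) - 1 ≡ 2. → (7, 2)
7P: (7, 2) + (2, 7). λ = (7 - 2)/(2 - 7) ≡ 5/8 mod 13. 8⁻¹ ≡ 5 (mod 13), so λ ≡ 12.
  x = λ² - 7 - 2 = 144 - 9 ≡ 5; y = λ·(7 - 5) - 2 ≡ 9. → (5, 9)
8P: (5, 9) + (2, 7). λ = (7 - 9)/(2 - 5) ≡ 11/10 mod 13. 10⁻¹ ≡ 4 (mod 13) since 10·4 = 40 ≡ 1, so λ ≡ 5.
  x = λ² - 5 - 2 = 25 - 7 ≡ 5; y = λ·(5 - 5) - 9 ≡ 4. → (5, 4)
9P: (5, 4) + (2, 7). λ = (7 - 4)/(2 - 5) ≡ 3/10 mod 13. 10⁻¹ ≡ 4 (mod 13) since 10·4 = 40 ≡ 1, so λ ≡ 12.
  x = λ² - 5 - 2 = 144 - 7 ≡ 7; y = λ·(5 - 7) - 4 ≡ 11. → (7, 11)
10P: (7, 11) + (2, 7). λ = (7 - 11)/(2 - 7) ≡ 9/8 mod 13. 8⁻¹ ≡ 5 (mod 13) since 8·5 = 40 ≡ 1, so λ ≡ 6.
  x = λ² - 7 - 2 = 36 - 9 ≡ 1; y = λ·(7 - 1) - 11 ≡ 12. → (1, 12)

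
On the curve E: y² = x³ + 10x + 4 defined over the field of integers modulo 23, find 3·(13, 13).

Write Q = (13, 13).
Repeated addition: build up to 3Q.
2Q: tangent at (13, 13): λ = (3·13² + 10)/(2·13) ≡ 11/3. 3⁻¹ ≡ 8 (mod 23), so λ ≡ 11·8 ≡ 19.
  x = λ² - 13 - 13 = 361 - 26 ≡ 13; y = λ·(13 - 13) - 13 ≡ 10. → (13, 10)
3Q: (13, 10) + (13, 13): same x and y₁ ≡ -y₂, so the sum is O.

O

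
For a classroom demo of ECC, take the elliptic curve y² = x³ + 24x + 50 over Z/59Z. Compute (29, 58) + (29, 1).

O

The two points share x = 29 and their y-coordinates satisfy 58 + 1 ≡ 0 (mod 59), so they are inverses. Their sum is 𝒪.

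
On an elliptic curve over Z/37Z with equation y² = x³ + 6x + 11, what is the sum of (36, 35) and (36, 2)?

O

The two points share x = 36 and their y-coordinates satisfy 35 + 2 ≡ 0 (mod 37), so they are inverses. Their sum is the point at infinity.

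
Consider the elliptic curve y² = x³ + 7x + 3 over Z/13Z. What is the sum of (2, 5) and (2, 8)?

The two points share x = 2 and their y-coordinates satisfy 5 + 8 ≡ 0 (mod 13), so they are inverses. Their sum is 𝒪.

O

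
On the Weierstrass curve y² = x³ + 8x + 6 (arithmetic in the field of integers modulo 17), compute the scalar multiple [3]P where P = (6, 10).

Repeated addition: build up to 3P.
2P: tangent at (6, 10): λ = (3·6² + 8)/(2·10) ≡ 14/3. 3⁻¹ ≡ 6 (mod 17) since 3·6 = 18 ≡ 1, so λ ≡ 14·6 ≡ 16.
  x = λ² - 6 - 6 = 256 - 12 ≡ 6; y = λ·(6 - 6) - 10 ≡ 7. → (6, 7)
3P: (6, 7) + (6, 10): same x and y₁ ≡ -y₂, so the sum is the point at infinity.

O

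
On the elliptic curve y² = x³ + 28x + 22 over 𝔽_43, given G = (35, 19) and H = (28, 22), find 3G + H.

(40, 30)

First 3G:
Repeated addition: build up to 3G.
2G: tangent at (35, 19): λ = (3·35² + 28)/(2·19) ≡ 5/38. 38⁻¹ ≡ 17 (mod 43), so λ ≡ 5·17 ≡ 42.
  x = λ² - 35 - 35 = 1764 - 70 ≡ 17; y = λ·(35 - 17) - 19 ≡ 6. → (17, 6)
3G: (17, 6) + (35, 19). λ = (19 - 6)/(35 - 17) ≡ 13/18 mod 43. 18⁻¹ ≡ 12 (mod 43), so λ ≡ 27.
  x = λ² - 17 - 35 = 729 - 52 ≡ 32; y = λ·(17 - 32) - 6 ≡ 19. → (32, 19)
3G = (32, 19).
Finally 3G + H:
(32, 19) + (28, 22). λ = (22 - 19)/(28 - 32) ≡ 3/39 mod 43. 39⁻¹ ≡ 32 (mod 43) since 39·32 = 1248 ≡ 1, so λ ≡ 10.
  x = λ² - 32 - 28 = 100 - 60 ≡ 40; y = λ·(32 - 40) - 19 ≡ 30. → (40, 30)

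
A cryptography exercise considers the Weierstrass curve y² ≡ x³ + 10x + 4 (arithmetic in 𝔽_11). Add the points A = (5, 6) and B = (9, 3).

(5, 6) + (9, 3). λ = (3 - 6)/(9 - 5) ≡ 8/4 mod 11. 4⁻¹ ≡ 3 (mod 11) since 4·3 = 12 ≡ 1, so λ ≡ 2.
  x = λ² - 5 - 9 = 4 - 14 ≡ 1; y = λ·(5 - 1) - 6 ≡ 2. → (1, 2)

(1, 2)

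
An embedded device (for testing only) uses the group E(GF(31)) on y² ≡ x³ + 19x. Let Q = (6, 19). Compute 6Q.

Repeated addition: build up to 6Q.
2Q: tangent at (6, 19): λ = (3·6² + 19)/(2·19) ≡ 3/7. 7⁻¹ ≡ 9 (mod 31), so λ ≡ 3·9 ≡ 27.
  x = λ² - 6 - 6 = 729 - 12 ≡ 4; y = λ·(6 - 4) - 19 ≡ 4. → (4, 4)
3Q: (4, 4) + (6, 19). λ = (19 - 4)/(6 - 4) ≡ 15/2 mod 31. 2⁻¹ ≡ 16 (mod 31), so λ ≡ 23.
  x = λ² - 4 - 6 = 529 - 10 ≡ 23; y = λ·(4 - 23) - 4 ≡ 24. → (23, 24)
4Q: (23, 24) + (6, 19). λ = (19 - 24)/(6 - 23) ≡ 26/14 mod 31. 14⁻¹ ≡ 20 (mod 31), so λ ≡ 24.
  x = λ² - 23 - 6 = 576 - 29 ≡ 20; y = λ·(23 - 20) - 24 ≡ 17. → (20, 17)
5Q: (20, 17) + (6, 19). λ = (19 - 17)/(6 - 20) ≡ 2/17 mod 31. 17⁻¹ ≡ 11 (mod 31) since 17·11 = 187 ≡ 1, so λ ≡ 22.
  x = λ² - 20 - 6 = 484 - 26 ≡ 24; y = λ·(20 - 24) - 17 ≡ 19. → (24, 19)
6Q: (24, 19) + (6, 19). λ = (19 - 19)/(6 - 24) ≡ 0/13 mod 31. 13⁻¹ ≡ 12 (mod 31) since 13·12 = 156 ≡ 1, so λ ≡ 0.
  x = λ² - 24 - 6 = 0 - 30 ≡ 1; y = λ·(24 - 1) - 19 ≡ 12. → (1, 12)

(1, 12)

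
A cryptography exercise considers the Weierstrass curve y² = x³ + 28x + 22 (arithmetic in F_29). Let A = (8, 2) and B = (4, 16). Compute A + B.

(8, 2) + (4, 16). λ = (16 - 2)/(4 - 8) ≡ 14/25 mod 29. 25⁻¹ ≡ 7 (mod 29) since 25·7 = 175 ≡ 1, so λ ≡ 11.
  x = λ² - 8 - 4 = 121 - 12 ≡ 22; y = λ·(8 - 22) - 2 ≡ 18. → (22, 18)

(22, 18)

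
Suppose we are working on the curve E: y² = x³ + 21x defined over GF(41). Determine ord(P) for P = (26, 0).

2P: (26, 0) + (26, 0): same x and y₁ ≡ -y₂, so the sum is O.
2P = O, so the order is 2.

2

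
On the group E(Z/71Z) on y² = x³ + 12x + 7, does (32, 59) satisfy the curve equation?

yes

y² = 59² ≡ 2; x³ + 12x + 7 = 33159 ≡ 2 (mod 71). 2 = 2.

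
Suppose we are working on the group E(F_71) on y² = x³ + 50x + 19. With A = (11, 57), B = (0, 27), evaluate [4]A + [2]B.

First 4A:
Double-and-add on 4 = (100)₂. Start with A = (11, 57) for the leading 1-bit.
double: tangent at (11, 57): λ = (3·11² + 50)/(2·57) ≡ 58/43. 43⁻¹ ≡ 38 (mod 71) since 43·38 = 1634 ≡ 1, so λ ≡ 58·38 ≡ 3.
  x = λ² - 11 - 11 = 9 - 22 ≡ 58; y = λ·(11 - 58) - 57 ≡ 15. → (58, 15)
double: tangent at (58, 15): λ = (3·58² + 50)/(2·15) ≡ 60/30. 30⁻¹ ≡ 45 (mod 71) since 30·45 = 1350 ≡ 1, so λ ≡ 60·45 ≡ 2.
  x = λ² - 58 - 58 = 4 - 116 ≡ 30; y = λ·(58 - 30) - 15 ≡ 41. → (30, 41)
4A = (30, 41).
Next 2B:
Repeated addition: build up to 2B.
2B: tangent at (0, 27): λ = (3·0² + 50)/(2·27) ≡ 50/54. 54⁻¹ ≡ 25 (mod 71), so λ ≡ 50·25 ≡ 43.
  x = λ² - 0 - 0 = 1849 - 0 ≡ 3; y = λ·(0 - 3) - 27 ≡ 57. → (3, 57)
2B = (3, 57).
Finally 4A + 2B:
(30, 41) + (3, 57). λ = (57 - 41)/(3 - 30) ≡ 16/44 mod 71. 44⁻¹ ≡ 21 (mod 71), so λ ≡ 52.
  x = λ² - 30 - 3 = 2704 - 33 ≡ 44; y = λ·(30 - 44) - 41 ≡ 12. → (44, 12)

(44, 12)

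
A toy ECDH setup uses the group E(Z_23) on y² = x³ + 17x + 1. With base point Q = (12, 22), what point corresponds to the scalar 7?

Repeated addition: build up to 7Q.
2Q: tangent at (12, 22): λ = (3·12² + 17)/(2·22) ≡ 12/21. 21⁻¹ ≡ 11 (mod 23) since 21·11 = 231 ≡ 1, so λ ≡ 12·11 ≡ 17.
  x = λ² - 12 - 12 = 289 - 24 ≡ 12; y = λ·(12 - 12) - 22 ≡ 1. → (12, 1)
3Q: (12, 1) + (12, 22): same x and y₁ ≡ -y₂, so the sum is the point at infinity.
4Q: the point at infinity + (12, 22) = (12, 22) (identity).
5Q: tangent at (12, 22): λ = (3·12² + 17)/(2·22) ≡ 12/21. 21⁻¹ ≡ 11 (mod 23), so λ ≡ 12·11 ≡ 17.
  x = λ² - 12 - 12 = 289 - 24 ≡ 12; y = λ·(12 - 12) - 22 ≡ 1. → (12, 1)
6Q: (12, 1) + (12, 22): same x and y₁ ≡ -y₂, so the sum is the point at infinity.
7Q: the point at infinity + (12, 22) = (12, 22) (identity).

(12, 22)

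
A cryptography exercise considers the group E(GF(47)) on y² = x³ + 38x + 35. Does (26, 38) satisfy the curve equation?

y² = 38² ≡ 34; x³ + 38x + 35 = 18599 ≡ 34 (mod 47). 34 = 34.

yes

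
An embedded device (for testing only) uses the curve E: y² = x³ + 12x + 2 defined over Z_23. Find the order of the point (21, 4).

9

2P: tangent at (21, 4): λ = (3·21² + 12)/(2·4) ≡ 1/8. 8⁻¹ ≡ 3 (mod 23), so λ ≡ 1·3 ≡ 3.
  x = λ² - 21 - 21 = 9 - 42 ≡ 13; y = λ·(21 - 13) - 4 ≡ 20. → (13, 20)
3P: (13, 20) + (21, 4). λ = (4 - 20)/(21 - 13) ≡ 7/8 mod 23. 8⁻¹ ≡ 3 (mod 23) since 8·3 = 24 ≡ 1, so λ ≡ 21.
  x = λ² - 13 - 21 = 441 - 34 ≡ 16; y = λ·(13 - 16) - 20 ≡ 9. → (16, 9)
4P: (16, 9) + (21, 4). λ = (4 - 9)/(21 - 16) ≡ 18/5 mod 23. 5⁻¹ ≡ 14 (mod 23) since 5·14 = 70 ≡ 1, so λ ≡ 22.
  x = λ² - 16 - 21 = 484 - 37 ≡ 10; y = λ·(16 - 10) - 9 ≡ 8. → (10, 8)
5P: (10, 8) + (21, 4). λ = (4 - 8)/(21 - 10) ≡ 19/11 mod 23. 11⁻¹ ≡ 21 (mod 23) since 11·21 = 231 ≡ 1, so λ ≡ 8.
  x = λ² - 10 - 21 = 64 - 31 ≡ 10; y = λ·(10 - 10) - 8 ≡ 15. → (10, 15)
6P: (10, 15) + (21, 4). λ = (4 - 15)/(21 - 10) ≡ 12/11 mod 23. 11⁻¹ ≡ 21 (mod 23) since 11·21 = 231 ≡ 1, so λ ≡ 22.
  x = λ² - 10 - 21 = 484 - 31 ≡ 16; y = λ·(10 - 16) - 15 ≡ 14. → (16, 14)
7P: (16, 14) + (21, 4). λ = (4 - 14)/(21 - 16) ≡ 13/5 mod 23. 5⁻¹ ≡ 14 (mod 23), so λ ≡ 21.
  x = λ² - 16 - 21 = 441 - 37 ≡ 13; y = λ·(16 - 13) - 14 ≡ 3. → (13, 3)
8P: (13, 3) + (21, 4). λ = (4 - 3)/(21 - 13) ≡ 1/8 mod 23. 8⁻¹ ≡ 3 (mod 23), so λ ≡ 3.
  x = λ² - 13 - 21 = 9 - 34 ≡ 21; y = λ·(13 - 21) - 3 ≡ 19. → (21, 19)
9P: (21, 19) + (21, 4): same x and y₁ ≡ -y₂, so the sum is 𝒪.
9P = 𝒪, so the order is 9.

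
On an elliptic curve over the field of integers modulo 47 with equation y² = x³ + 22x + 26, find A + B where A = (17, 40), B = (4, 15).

(17, 40) + (4, 15). λ = (15 - 40)/(4 - 17) ≡ 22/34 mod 47. 34⁻¹ ≡ 18 (mod 47) since 34·18 = 612 ≡ 1, so λ ≡ 20.
  x = λ² - 17 - 4 = 400 - 21 ≡ 3; y = λ·(17 - 3) - 40 ≡ 5. → (3, 5)

(3, 5)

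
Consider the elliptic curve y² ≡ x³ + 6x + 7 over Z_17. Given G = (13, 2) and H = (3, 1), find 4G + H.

(3, 1)

First 4G:
Double-and-add on 4 = (100)₂. Start with G = (13, 2) for the leading 1-bit.
double: tangent at (13, 2): λ = (3·13² + 6)/(2·2) ≡ 3/4. 4⁻¹ ≡ 13 (mod 17), so λ ≡ 3·13 ≡ 5.
  x = λ² - 13 - 13 = 25 - 26 ≡ 16; y = λ·(13 - 16) - 2 ≡ 0. → (16, 0)
double: (16, 0) + (16, 0): same x and y₁ ≡ -y₂, so the sum is the point at infinity.
4G = the point at infinity.
Finally 4G + H:
the point at infinity + (3, 1) = (3, 1) (identity).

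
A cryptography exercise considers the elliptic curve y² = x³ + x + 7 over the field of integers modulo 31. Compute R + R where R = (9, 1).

(17, 15)

tangent at (9, 1): λ = (3·9² + 1)/(2·1) ≡ 27/2. 2⁻¹ ≡ 16 (mod 31), so λ ≡ 27·16 ≡ 29.
  x = λ² - 9 - 9 = 841 - 18 ≡ 17; y = λ·(9 - 17) - 1 ≡ 15. → (17, 15)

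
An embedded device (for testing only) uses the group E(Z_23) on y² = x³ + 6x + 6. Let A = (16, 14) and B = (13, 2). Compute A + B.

(10, 10)

(16, 14) + (13, 2). λ = (2 - 14)/(13 - 16) ≡ 11/20 mod 23. 20⁻¹ ≡ 15 (mod 23), so λ ≡ 4.
  x = λ² - 16 - 13 = 16 - 29 ≡ 10; y = λ·(16 - 10) - 14 ≡ 10. → (10, 10)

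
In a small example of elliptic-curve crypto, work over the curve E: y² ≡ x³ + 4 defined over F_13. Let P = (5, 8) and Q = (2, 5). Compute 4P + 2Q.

First 4P:
Repeated addition: build up to 4P.
2P: tangent at (5, 8): λ = (3·5² + 0)/(2·8) ≡ 10/3. 3⁻¹ ≡ 9 (mod 13), so λ ≡ 10·9 ≡ 12.
  x = λ² - 5 - 5 = 144 - 10 ≡ 4; y = λ·(5 - 4) - 8 ≡ 4. → (4, 4)
3P: (4, 4) + (5, 8). λ = (8 - 4)/(5 - 4) ≡ 4/1 mod 13. 1⁻¹ ≡ 1 (mod 13), so λ ≡ 4.
  x = λ² - 4 - 5 = 16 - 9 ≡ 7; y = λ·(4 - 7) - 4 ≡ 10. → (7, 10)
4P: (7, 10) + (5, 8). λ = (8 - 10)/(5 - 7) ≡ 11/11 mod 13. 11⁻¹ ≡ 6 (mod 13), so λ ≡ 1.
  x = λ² - 7 - 5 = 1 - 12 ≡ 2; y = λ·(7 - 2) - 10 ≡ 8. → (2, 8)
4P = (2, 8).
Next 2Q:
Repeated addition: build up to 2Q.
2Q: tangent at (2, 5): λ = (3·2² + 0)/(2·5) ≡ 12/10. 10⁻¹ ≡ 4 (mod 13) since 10·4 = 40 ≡ 1, so λ ≡ 12·4 ≡ 9.
  x = λ² - 2 - 2 = 81 - 4 ≡ 12; y = λ·(2 - 12) - 5 ≡ 9. → (12, 9)
2Q = (12, 9).
Finally 4P + 2Q:
(2, 8) + (12, 9). λ = (9 - 8)/(12 - 2) ≡ 1/10 mod 13. 10⁻¹ ≡ 4 (mod 13), so λ ≡ 4.
  x = λ² - 2 - 12 = 16 - 14 ≡ 2; y = λ·(2 - 2) - 8 ≡ 5. → (2, 5)

(2, 5)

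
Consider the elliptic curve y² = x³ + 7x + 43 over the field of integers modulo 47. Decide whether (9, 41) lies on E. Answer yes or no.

yes

y² = 41² ≡ 36; x³ + 7x + 43 = 835 ≡ 36 (mod 47). 36 = 36.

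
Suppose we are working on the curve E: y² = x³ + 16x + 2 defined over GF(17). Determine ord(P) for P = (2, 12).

5

2P: tangent at (2, 12): λ = (3·2² + 16)/(2·12) ≡ 11/7. 7⁻¹ ≡ 5 (mod 17), so λ ≡ 11·5 ≡ 4.
  x = λ² - 2 - 2 = 16 - 4 ≡ 12; y = λ·(2 - 12) - 12 ≡ 16. → (12, 16)
3P: (12, 16) + (2, 12). λ = (12 - 16)/(2 - 12) ≡ 13/7 mod 17. 7⁻¹ ≡ 5 (mod 17), so λ ≡ 14.
  x = λ² - 12 - 2 = 196 - 14 ≡ 12; y = λ·(12 - 12) - 16 ≡ 1. → (12, 1)
4P: (12, 1) + (2, 12). λ = (12 - 1)/(2 - 12) ≡ 11/7 mod 17. 7⁻¹ ≡ 5 (mod 17), so λ ≡ 4.
  x = λ² - 12 - 2 = 16 - 14 ≡ 2; y = λ·(12 - 2) - 1 ≡ 5. → (2, 5)
5P: (2, 5) + (2, 12): same x and y₁ ≡ -y₂, so the sum is O.
5P = O, so the order is 5.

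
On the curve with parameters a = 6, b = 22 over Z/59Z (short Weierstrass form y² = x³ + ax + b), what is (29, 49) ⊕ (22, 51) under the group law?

(29, 49) + (22, 51). λ = (51 - 49)/(22 - 29) ≡ 2/52 mod 59. 52⁻¹ ≡ 42 (mod 59) since 52·42 = 2184 ≡ 1, so λ ≡ 25.
  x = λ² - 29 - 22 = 625 - 51 ≡ 43; y = λ·(29 - 43) - 49 ≡ 14. → (43, 14)

(43, 14)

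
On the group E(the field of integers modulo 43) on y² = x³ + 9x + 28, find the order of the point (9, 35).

2P: tangent at (9, 35): λ = (3·9² + 9)/(2·35) ≡ 37/27. 27⁻¹ ≡ 8 (mod 43), so λ ≡ 37·8 ≡ 38.
  x = λ² - 9 - 9 = 1444 - 18 ≡ 7; y = λ·(9 - 7) - 35 ≡ 41. → (7, 41)
3P: (7, 41) + (9, 35). λ = (35 - 41)/(9 - 7) ≡ 37/2 mod 43. 2⁻¹ ≡ 22 (mod 43), so λ ≡ 40.
  x = λ² - 7 - 9 = 1600 - 16 ≡ 36; y = λ·(7 - 36) - 41 ≡ 3. → (36, 3)
4P: (36, 3) + (9, 35). λ = (35 - 3)/(9 - 36) ≡ 32/16 mod 43. 16⁻¹ ≡ 35 (mod 43), so λ ≡ 2.
  x = λ² - 36 - 9 = 4 - 45 ≡ 2; y = λ·(36 - 2) - 3 ≡ 22. → (2, 22)
5P: (2, 22) + (9, 35). λ = (35 - 22)/(9 - 2) ≡ 13/7 mod 43. 7⁻¹ ≡ 37 (mod 43), so λ ≡ 8.
  x = λ² - 2 - 9 = 64 - 11 ≡ 10; y = λ·(2 - 10) - 22 ≡ 0. → (10, 0)
6P: (10, 0) + (9, 35). λ = (35 - 0)/(9 - 10) ≡ 35/42 mod 43. 42⁻¹ ≡ 42 (mod 43), so λ ≡ 8.
  x = λ² - 10 - 9 = 64 - 19 ≡ 2; y = λ·(10 - 2) - 0 ≡ 21. → (2, 21)
7P: (2, 21) + (9, 35). λ = (35 - 21)/(9 - 2) ≡ 14/7 mod 43. 7⁻¹ ≡ 37 (mod 43), so λ ≡ 2.
  x = λ² - 2 - 9 = 4 - 11 ≡ 36; y = λ·(2 - 36) - 21 ≡ 40. → (36, 40)
8P: (36, 40) + (9, 35). λ = (35 - 40)/(9 - 36) ≡ 38/16 mod 43. 16⁻¹ ≡ 35 (mod 43) since 16·35 = 560 ≡ 1, so λ ≡ 40.
  x = λ² - 36 - 9 = 1600 - 45 ≡ 7; y = λ·(36 - 7) - 40 ≡ 2. → (7, 2)
9P: (7, 2) + (9, 35). λ = (35 - 2)/(9 - 7) ≡ 33/2 mod 43. 2⁻¹ ≡ 22 (mod 43) since 2·22 = 44 ≡ 1, so λ ≡ 38.
  x = λ² - 7 - 9 = 1444 - 16 ≡ 9; y = λ·(7 - 9) - 2 ≡ 8. → (9, 8)
10P: (9, 8) + (9, 35): same x and y₁ ≡ -y₂, so the sum is O.
10P = O, so the order is 10.

10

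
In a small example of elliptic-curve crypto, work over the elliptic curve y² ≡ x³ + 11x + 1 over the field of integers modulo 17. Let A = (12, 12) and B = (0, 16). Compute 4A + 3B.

First 4A:
Double-and-add on 4 = (100)₂. Start with A = (12, 12) for the leading 1-bit.
double: tangent at (12, 12): λ = (3·12² + 11)/(2·12) ≡ 1/7. 7⁻¹ ≡ 5 (mod 17) since 7·5 = 35 ≡ 1, so λ ≡ 1·5 ≡ 5.
  x = λ² - 12 - 12 = 25 - 24 ≡ 1; y = λ·(12 - 1) - 12 ≡ 9. → (1, 9)
double: tangent at (1, 9): λ = (3·1² + 11)/(2·9) ≡ 14/1. 1⁻¹ ≡ 1 (mod 17), so λ ≡ 14·1 ≡ 14.
  x = λ² - 1 - 1 = 196 - 2 ≡ 7; y = λ·(1 - 7) - 9 ≡ 9. → (7, 9)
4A = (7, 9).
Next 3B:
Repeated addition: build up to 3B.
2B: tangent at (0, 16): λ = (3·0² + 11)/(2·16) ≡ 11/15. 15⁻¹ ≡ 8 (mod 17), so λ ≡ 11·8 ≡ 3.
  x = λ² - 0 - 0 = 9 - 0 ≡ 9; y = λ·(0 - 9) - 16 ≡ 8. → (9, 8)
3B: (9, 8) + (0, 16). λ = (16 - 8)/(0 - 9) ≡ 8/8 mod 17. 8⁻¹ ≡ 15 (mod 17), so λ ≡ 1.
  x = λ² - 9 - 0 = 1 - 9 ≡ 9; y = λ·(9 - 9) - 8 ≡ 9. → (9, 9)
3B = (9, 9).
Finally 4A + 3B:
(7, 9) + (9, 9). λ = (9 - 9)/(9 - 7) ≡ 0/2 mod 17. 2⁻¹ ≡ 9 (mod 17), so λ ≡ 0.
  x = λ² - 7 - 9 = 0 - 16 ≡ 1; y = λ·(7 - 1) - 9 ≡ 8. → (1, 8)

(1, 8)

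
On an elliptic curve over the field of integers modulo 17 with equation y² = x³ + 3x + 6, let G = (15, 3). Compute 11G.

Repeated addition: build up to 11G.
2G: tangent at (15, 3): λ = (3·15² + 3)/(2·3) ≡ 15/6. 6⁻¹ ≡ 3 (mod 17), so λ ≡ 15·3 ≡ 11.
  x = λ² - 15 - 15 = 121 - 30 ≡ 6; y = λ·(15 - 6) - 3 ≡ 11. → (6, 11)
3G: (6, 11) + (15, 3). λ = (3 - 11)/(15 - 6) ≡ 9/9 mod 17. 9⁻¹ ≡ 2 (mod 17), so λ ≡ 1.
  x = λ² - 6 - 15 = 1 - 21 ≡ 14; y = λ·(6 - 14) - 11 ≡ 15. → (14, 15)
4G: (14, 15) + (15, 3). λ = (3 - 15)/(15 - 14) ≡ 5/1 mod 17. 1⁻¹ ≡ 1 (mod 17) since 1·1 = 1 ≡ 1, so λ ≡ 5.
  x = λ² - 14 - 15 = 25 - 29 ≡ 13; y = λ·(14 - 13) - 15 ≡ 7. → (13, 7)
5G: (13, 7) + (15, 3). λ = (3 - 7)/(15 - 13) ≡ 13/2 mod 17. 2⁻¹ ≡ 9 (mod 17) since 2·9 = 18 ≡ 1, so λ ≡ 15.
  x = λ² - 13 - 15 = 225 - 28 ≡ 10; y = λ·(13 - 10) - 7 ≡ 4. → (10, 4)
6G: (10, 4) + (15, 3). λ = (3 - 4)/(15 - 10) ≡ 16/5 mod 17. 5⁻¹ ≡ 7 (mod 17) since 5·7 = 35 ≡ 1, so λ ≡ 10.
  x = λ² - 10 - 15 = 100 - 25 ≡ 7; y = λ·(10 - 7) - 4 ≡ 9. → (7, 9)
7G: (7, 9) + (15, 3). λ = (3 - 9)/(15 - 7) ≡ 11/8 mod 17. 8⁻¹ ≡ 15 (mod 17), so λ ≡ 12.
  x = λ² - 7 - 15 = 144 - 22 ≡ 3; y = λ·(7 - 3) - 9 ≡ 5. → (3, 5)
8G: (3, 5) + (15, 3). λ = (3 - 5)/(15 - 3) ≡ 15/12 mod 17. 12⁻¹ ≡ 10 (mod 17) since 12·10 = 120 ≡ 1, so λ ≡ 14.
  x = λ² - 3 - 15 = 196 - 18 ≡ 8; y = λ·(3 - 8) - 5 ≡ 10. → (8, 10)
9G: (8, 10) + (15, 3). λ = (3 - 10)/(15 - 8) ≡ 10/7 mod 17. 7⁻¹ ≡ 5 (mod 17), so λ ≡ 16.
  x = λ² - 8 - 15 = 256 - 23 ≡ 12; y = λ·(8 - 12) - 10 ≡ 11. → (12, 11)
10G: (12, 11) + (15, 3). λ = (3 - 11)/(15 - 12) ≡ 9/3 mod 17. 3⁻¹ ≡ 6 (mod 17), so λ ≡ 3.
  x = λ² - 12 - 15 = 9 - 27 ≡ 16; y = λ·(12 - 16) - 11 ≡ 11. → (16, 11)
11G: (16, 11) + (15, 3). λ = (3 - 11)/(15 - 16) ≡ 9/16 mod 17. 16⁻¹ ≡ 16 (mod 17) since 16·16 = 256 ≡ 1, so λ ≡ 8.
  x = λ² - 16 - 15 = 64 - 31 ≡ 16; y = λ·(16 - 16) - 11 ≡ 6. → (16, 6)

(16, 6)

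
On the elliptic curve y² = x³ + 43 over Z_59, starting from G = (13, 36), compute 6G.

Double-and-add on 6 = (110)₂. Start with G = (13, 36) for the leading 1-bit.
double: tangent at (13, 36): λ = (3·13² + 0)/(2·36) ≡ 35/13. 13⁻¹ ≡ 50 (mod 59) since 13·50 = 650 ≡ 1, so λ ≡ 35·50 ≡ 39.
  x = λ² - 13 - 13 = 1521 - 26 ≡ 20; y = λ·(13 - 20) - 36 ≡ 45. → (20, 45)
add G: (20, 45) + (13, 36). λ = (36 - 45)/(13 - 20) ≡ 50/52 mod 59. 52⁻¹ ≡ 42 (mod 59), so λ ≡ 35.
  x = λ² - 20 - 13 = 1225 - 33 ≡ 12; y = λ·(20 - 12) - 45 ≡ 58. → (12, 58)
double: tangent at (12, 58): λ = (3·12² + 0)/(2·58) ≡ 19/57. 57⁻¹ ≡ 29 (mod 59), so λ ≡ 19·29 ≡ 20.
  x = λ² - 12 - 12 = 400 - 24 ≡ 22; y = λ·(12 - 22) - 58 ≡ 37. → (22, 37)

(22, 37)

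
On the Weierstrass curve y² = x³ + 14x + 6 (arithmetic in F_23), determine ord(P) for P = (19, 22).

2P: tangent at (19, 22): λ = (3·19² + 14)/(2·22) ≡ 16/21. 21⁻¹ ≡ 11 (mod 23) since 21·11 = 231 ≡ 1, so λ ≡ 16·11 ≡ 15.
  x = λ² - 19 - 19 = 225 - 38 ≡ 3; y = λ·(19 - 3) - 22 ≡ 11. → (3, 11)
3P: (3, 11) + (19, 22). λ = (22 - 11)/(19 - 3) ≡ 11/16 mod 23. 16⁻¹ ≡ 13 (mod 23), so λ ≡ 5.
  x = λ² - 3 - 19 = 25 - 22 ≡ 3; y = λ·(3 - 3) - 11 ≡ 12. → (3, 12)
4P: (3, 12) + (19, 22). λ = (22 - 12)/(19 - 3) ≡ 10/16 mod 23. 16⁻¹ ≡ 13 (mod 23), so λ ≡ 15.
  x = λ² - 3 - 19 = 225 - 22 ≡ 19; y = λ·(3 - 19) - 12 ≡ 1. → (19, 1)
5P: (19, 1) + (19, 22): same x and y₁ ≡ -y₂, so the sum is 𝒪.
5P = 𝒪, so the order is 5.

5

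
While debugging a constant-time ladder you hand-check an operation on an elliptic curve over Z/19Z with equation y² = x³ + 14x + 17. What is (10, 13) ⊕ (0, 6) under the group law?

(15, 12)

(10, 13) + (0, 6). λ = (6 - 13)/(0 - 10) ≡ 12/9 mod 19. 9⁻¹ ≡ 17 (mod 19) since 9·17 = 153 ≡ 1, so λ ≡ 14.
  x = λ² - 10 - 0 = 196 - 10 ≡ 15; y = λ·(10 - 15) - 13 ≡ 12. → (15, 12)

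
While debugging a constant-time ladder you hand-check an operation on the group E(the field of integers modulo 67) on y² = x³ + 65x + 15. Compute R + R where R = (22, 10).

(3, 61)

tangent at (22, 10): λ = (3·22² + 65)/(2·10) ≡ 43/20. 20⁻¹ ≡ 57 (mod 67) since 20·57 = 1140 ≡ 1, so λ ≡ 43·57 ≡ 39.
  x = λ² - 22 - 22 = 1521 - 44 ≡ 3; y = λ·(22 - 3) - 10 ≡ 61. → (3, 61)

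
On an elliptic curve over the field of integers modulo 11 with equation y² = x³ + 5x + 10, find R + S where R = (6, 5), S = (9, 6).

(1, 4)

(6, 5) + (9, 6). λ = (6 - 5)/(9 - 6) ≡ 1/3 mod 11. 3⁻¹ ≡ 4 (mod 11) since 3·4 = 12 ≡ 1, so λ ≡ 4.
  x = λ² - 6 - 9 = 16 - 15 ≡ 1; y = λ·(6 - 1) - 5 ≡ 4. → (1, 4)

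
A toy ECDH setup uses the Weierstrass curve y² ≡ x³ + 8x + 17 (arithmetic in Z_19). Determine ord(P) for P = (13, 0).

2P: (13, 0) + (13, 0): same x and y₁ ≡ -y₂, so the sum is O.
2P = O, so the order is 2.

2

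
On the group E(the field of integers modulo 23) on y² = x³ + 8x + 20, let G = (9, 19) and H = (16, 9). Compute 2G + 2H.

(9, 19)

First 2G:
Repeated addition: build up to 2G.
2G: tangent at (9, 19): λ = (3·9² + 8)/(2·19) ≡ 21/15. 15⁻¹ ≡ 20 (mod 23) since 15·20 = 300 ≡ 1, so λ ≡ 21·20 ≡ 6.
  x = λ² - 9 - 9 = 36 - 18 ≡ 18; y = λ·(9 - 18) - 19 ≡ 19. → (18, 19)
2G = (18, 19).
Next 2H:
Repeated addition: build up to 2H.
2H: tangent at (16, 9): λ = (3·16² + 8)/(2·9) ≡ 17/18. 18⁻¹ ≡ 9 (mod 23) since 18·9 = 162 ≡ 1, so λ ≡ 17·9 ≡ 15.
  x = λ² - 16 - 16 = 225 - 32 ≡ 9; y = λ·(16 - 9) - 9 ≡ 4. → (9, 4)
2H = (9, 4).
Finally 2G + 2H:
(18, 19) + (9, 4). λ = (4 - 19)/(9 - 18) ≡ 8/14 mod 23. 14⁻¹ ≡ 5 (mod 23), so λ ≡ 17.
  x = λ² - 18 - 9 = 289 - 27 ≡ 9; y = λ·(18 - 9) - 19 ≡ 19. → (9, 19)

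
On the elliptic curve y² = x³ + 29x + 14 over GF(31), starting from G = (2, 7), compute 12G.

(10, 8)

Repeated addition: build up to 12G.
2G: tangent at (2, 7): λ = (3·2² + 29)/(2·7) ≡ 10/14. 14⁻¹ ≡ 20 (mod 31), so λ ≡ 10·20 ≡ 14.
  x = λ² - 2 - 2 = 196 - 4 ≡ 6; y = λ·(2 - 6) - 7 ≡ 30. → (6, 30)
3G: (6, 30) + (2, 7). λ = (7 - 30)/(2 - 6) ≡ 8/27 mod 31. 27⁻¹ ≡ 23 (mod 31), so λ ≡ 29.
  x = λ² - 6 - 2 = 841 - 8 ≡ 27; y = λ·(6 - 27) - 30 ≡ 12. → (27, 12)
4G: (27, 12) + (2, 7). λ = (7 - 12)/(2 - 27) ≡ 26/6 mod 31. 6⁻¹ ≡ 26 (mod 31), so λ ≡ 25.
  x = λ² - 27 - 2 = 625 - 29 ≡ 7; y = λ·(27 - 7) - 12 ≡ 23. → (7, 23)
5G: (7, 23) + (2, 7). λ = (7 - 23)/(2 - 7) ≡ 15/26 mod 31. 26⁻¹ ≡ 6 (mod 31), so λ ≡ 28.
  x = λ² - 7 - 2 = 784 - 9 ≡ 0; y = λ·(7 - 0) - 23 ≡ 18. → (0, 18)
6G: (0, 18) + (2, 7). λ = (7 - 18)/(2 - 0) ≡ 20/2 mod 31. 2⁻¹ ≡ 16 (mod 31) since 2·16 = 32 ≡ 1, so λ ≡ 10.
  x = λ² - 0 - 2 = 100 - 2 ≡ 5; y = λ·(0 - 5) - 18 ≡ 25. → (5, 25)
7G: (5, 25) + (2, 7). λ = (7 - 25)/(2 - 5) ≡ 13/28 mod 31. 28⁻¹ ≡ 10 (mod 31) since 28·10 = 280 ≡ 1, so λ ≡ 6.
  x = λ² - 5 - 2 = 36 - 7 ≡ 29; y = λ·(5 - 29) - 25 ≡ 17. → (29, 17)
8G: (29, 17) + (2, 7). λ = (7 - 17)/(2 - 29) ≡ 21/4 mod 31. 4⁻¹ ≡ 8 (mod 31) since 4·8 = 32 ≡ 1, so λ ≡ 13.
  x = λ² - 29 - 2 = 169 - 31 ≡ 14; y = λ·(29 - 14) - 17 ≡ 23. → (14, 23)
9G: (14, 23) + (2, 7). λ = (7 - 23)/(2 - 14) ≡ 15/19 mod 31. 19⁻¹ ≡ 18 (mod 31) since 19·18 = 342 ≡ 1, so λ ≡ 22.
  x = λ² - 14 - 2 = 484 - 16 ≡ 3; y = λ·(14 - 3) - 23 ≡ 2. → (3, 2)
10G: (3, 2) + (2, 7). λ = (7 - 2)/(2 - 3) ≡ 5/30 mod 31. 30⁻¹ ≡ 30 (mod 31) since 30·30 = 900 ≡ 1, so λ ≡ 26.
  x = λ² - 3 - 2 = 676 - 5 ≡ 20; y = λ·(3 - 20) - 2 ≡ 21. → (20, 21)
11G: (20, 21) + (2, 7). λ = (7 - 21)/(2 - 20) ≡ 17/13 mod 31. 13⁻¹ ≡ 12 (mod 31) since 13·12 = 156 ≡ 1, so λ ≡ 18.
  x = λ² - 20 - 2 = 324 - 22 ≡ 23; y = λ·(20 - 23) - 21 ≡ 18. → (23, 18)
12G: (23, 18) + (2, 7). λ = (7 - 18)/(2 - 23) ≡ 20/10 mod 31. 10⁻¹ ≡ 28 (mod 31), so λ ≡ 2.
  x = λ² - 23 - 2 = 4 - 25 ≡ 10; y = λ·(23 - 10) - 18 ≡ 8. → (10, 8)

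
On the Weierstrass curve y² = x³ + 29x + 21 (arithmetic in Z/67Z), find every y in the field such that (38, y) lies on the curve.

none

x³ + 29x + 21 = 55995 ≡ 50 (mod 67).
50 is a non-residue mod 67; no y exists.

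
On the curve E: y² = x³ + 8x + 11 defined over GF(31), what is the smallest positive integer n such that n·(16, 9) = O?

2P: tangent at (16, 9): λ = (3·16² + 8)/(2·9) ≡ 1/18. 18⁻¹ ≡ 19 (mod 31) since 18·19 = 342 ≡ 1, so λ ≡ 1·19 ≡ 19.
  x = λ² - 16 - 16 = 361 - 32 ≡ 19; y = λ·(16 - 19) - 9 ≡ 27. → (19, 27)
3P: (19, 27) + (16, 9). λ = (9 - 27)/(16 - 19) ≡ 13/28 mod 31. 28⁻¹ ≡ 10 (mod 31), so λ ≡ 6.
  x = λ² - 19 - 16 = 36 - 35 ≡ 1; y = λ·(19 - 1) - 27 ≡ 19. → (1, 19)
4P: (1, 19) + (16, 9). λ = (9 - 19)/(16 - 1) ≡ 21/15 mod 31. 15⁻¹ ≡ 29 (mod 31), so λ ≡ 20.
  x = λ² - 1 - 16 = 400 - 17 ≡ 11; y = λ·(1 - 11) - 19 ≡ 29. → (11, 29)
5P: (11, 29) + (16, 9). λ = (9 - 29)/(16 - 11) ≡ 11/5 mod 31. 5⁻¹ ≡ 25 (mod 31), so λ ≡ 27.
  x = λ² - 11 - 16 = 729 - 27 ≡ 20; y = λ·(11 - 20) - 29 ≡ 7. → (20, 7)
6P: (20, 7) + (16, 9). λ = (9 - 7)/(16 - 20) ≡ 2/27 mod 31. 27⁻¹ ≡ 23 (mod 31), so λ ≡ 15.
  x = λ² - 20 - 16 = 225 - 36 ≡ 3; y = λ·(20 - 3) - 7 ≡ 0. → (3, 0)
7P: (3, 0) + (16, 9). λ = (9 - 0)/(16 - 3) ≡ 9/13 mod 31. 13⁻¹ ≡ 12 (mod 31) since 13·12 = 156 ≡ 1, so λ ≡ 15.
  x = λ² - 3 - 16 = 225 - 19 ≡ 20; y = λ·(3 - 20) - 0 ≡ 24. → (20, 24)
8P: (20, 24) + (16, 9). λ = (9 - 24)/(16 - 20) ≡ 16/27 mod 31. 27⁻¹ ≡ 23 (mod 31), so λ ≡ 27.
  x = λ² - 20 - 16 = 729 - 36 ≡ 11; y = λ·(20 - 11) - 24 ≡ 2. → (11, 2)
9P: (11, 2) + (16, 9). λ = (9 - 2)/(16 - 11) ≡ 7/5 mod 31. 5⁻¹ ≡ 25 (mod 31), so λ ≡ 20.
  x = λ² - 11 - 16 = 400 - 27 ≡ 1; y = λ·(11 - 1) - 2 ≡ 12. → (1, 12)
10P: (1, 12) + (16, 9). λ = (9 - 12)/(16 - 1) ≡ 28/15 mod 31. 15⁻¹ ≡ 29 (mod 31), so λ ≡ 6.
  x = λ² - 1 - 16 = 36 - 17 ≡ 19; y = λ·(1 - 19) - 12 ≡ 4. → (19, 4)
11P: (19, 4) + (16, 9). λ = (9 - 4)/(16 - 19) ≡ 5/28 mod 31. 28⁻¹ ≡ 10 (mod 31), so λ ≡ 19.
  x = λ² - 19 - 16 = 361 - 35 ≡ 16; y = λ·(19 - 16) - 4 ≡ 22. → (16, 22)
12P: (16, 22) + (16, 9): same x and y₁ ≡ -y₂, so the sum is O.
12P = O, so the order is 12.

12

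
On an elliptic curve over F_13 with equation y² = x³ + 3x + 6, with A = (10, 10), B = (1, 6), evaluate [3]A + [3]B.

First 3A:
Repeated addition: build up to 3A.
2A: tangent at (10, 10): λ = (3·10² + 3)/(2·10) ≡ 4/7. 7⁻¹ ≡ 2 (mod 13) since 7·2 = 14 ≡ 1, so λ ≡ 4·2 ≡ 8.
  x = λ² - 10 - 10 = 64 - 20 ≡ 5; y = λ·(10 - 5) - 10 ≡ 4. → (5, 4)
3A: (5, 4) + (10, 10). λ = (10 - 4)/(10 - 5) ≡ 6/5 mod 13. 5⁻¹ ≡ 8 (mod 13) since 5·8 = 40 ≡ 1, so λ ≡ 9.
  x = λ² - 5 - 10 = 81 - 15 ≡ 1; y = λ·(5 - 1) - 4 ≡ 6. → (1, 6)
3A = (1, 6).
Next 3B:
Repeated addition: build up to 3B.
2B: tangent at (1, 6): λ = (3·1² + 3)/(2·6) ≡ 6/12. 12⁻¹ ≡ 12 (mod 13), so λ ≡ 6·12 ≡ 7.
  x = λ² - 1 - 1 = 49 - 2 ≡ 8; y = λ·(1 - 8) - 6 ≡ 10. → (8, 10)
3B: (8, 10) + (1, 6). λ = (6 - 10)/(1 - 8) ≡ 9/6 mod 13. 6⁻¹ ≡ 11 (mod 13), so λ ≡ 8.
  x = λ² - 8 - 1 = 64 - 9 ≡ 3; y = λ·(8 - 3) - 10 ≡ 4. → (3, 4)
3B = (3, 4).
Finally 3A + 3B:
(1, 6) + (3, 4). λ = (4 - 6)/(3 - 1) ≡ 11/2 mod 13. 2⁻¹ ≡ 7 (mod 13), so λ ≡ 12.
  x = λ² - 1 - 3 = 144 - 4 ≡ 10; y = λ·(1 - 10) - 6 ≡ 3. → (10, 3)

(10, 3)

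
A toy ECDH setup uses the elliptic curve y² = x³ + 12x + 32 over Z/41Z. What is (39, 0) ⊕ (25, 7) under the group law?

(8, 5)

(39, 0) + (25, 7). λ = (7 - 0)/(25 - 39) ≡ 7/27 mod 41. 27⁻¹ ≡ 38 (mod 41), so λ ≡ 20.
  x = λ² - 39 - 25 = 400 - 64 ≡ 8; y = λ·(39 - 8) - 0 ≡ 5. → (8, 5)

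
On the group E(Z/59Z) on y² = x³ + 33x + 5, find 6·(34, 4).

Write P = (34, 4).
Repeated addition: build up to 6P.
2P: tangent at (34, 4): λ = (3·34² + 33)/(2·4) ≡ 20/8. 8⁻¹ ≡ 37 (mod 59) since 8·37 = 296 ≡ 1, so λ ≡ 20·37 ≡ 32.
  x = λ² - 34 - 34 = 1024 - 68 ≡ 12; y = λ·(34 - 12) - 4 ≡ 51. → (12, 51)
3P: (12, 51) + (34, 4). λ = (4 - 51)/(34 - 12) ≡ 12/22 mod 59. 22⁻¹ ≡ 51 (mod 59), so λ ≡ 22.
  x = λ² - 12 - 34 = 484 - 46 ≡ 25; y = λ·(12 - 25) - 51 ≡ 17. → (25, 17)
4P: (25, 17) + (34, 4). λ = (4 - 17)/(34 - 25) ≡ 46/9 mod 59. 9⁻¹ ≡ 46 (mod 59), so λ ≡ 51.
  x = λ² - 25 - 34 = 2601 - 59 ≡ 5; y = λ·(25 - 5) - 17 ≡ 0. → (5, 0)
5P: (5, 0) + (34, 4). λ = (4 - 0)/(34 - 5) ≡ 4/29 mod 59. 29⁻¹ ≡ 57 (mod 59), so λ ≡ 51.
  x = λ² - 5 - 34 = 2601 - 39 ≡ 25; y = λ·(5 - 25) - 0 ≡ 42. → (25, 42)
6P: (25, 42) + (34, 4). λ = (4 - 42)/(34 - 25) ≡ 21/9 mod 59. 9⁻¹ ≡ 46 (mod 59), so λ ≡ 22.
  x = λ² - 25 - 34 = 484 - 59 ≡ 12; y = λ·(25 - 12) - 42 ≡ 8. → (12, 8)

(12, 8)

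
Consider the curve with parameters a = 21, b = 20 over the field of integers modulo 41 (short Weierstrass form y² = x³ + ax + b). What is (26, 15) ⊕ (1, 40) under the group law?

(15, 15)

(26, 15) + (1, 40). λ = (40 - 15)/(1 - 26) ≡ 25/16 mod 41. 16⁻¹ ≡ 18 (mod 41), so λ ≡ 40.
  x = λ² - 26 - 1 = 1600 - 27 ≡ 15; y = λ·(26 - 15) - 15 ≡ 15. → (15, 15)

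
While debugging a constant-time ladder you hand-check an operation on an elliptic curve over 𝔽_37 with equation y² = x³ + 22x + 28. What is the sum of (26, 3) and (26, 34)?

O

The two points share x = 26 and their y-coordinates satisfy 3 + 34 ≡ 0 (mod 37), so they are inverses. Their sum is the point at infinity.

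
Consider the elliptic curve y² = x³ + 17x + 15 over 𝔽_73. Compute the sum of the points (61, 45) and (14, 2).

(61, 45) + (14, 2). λ = (2 - 45)/(14 - 61) ≡ 30/26 mod 73. 26⁻¹ ≡ 59 (mod 73) since 26·59 = 1534 ≡ 1, so λ ≡ 18.
  x = λ² - 61 - 14 = 324 - 75 ≡ 30; y = λ·(61 - 30) - 45 ≡ 2. → (30, 2)

(30, 2)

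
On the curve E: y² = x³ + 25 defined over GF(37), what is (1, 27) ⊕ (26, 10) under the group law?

(1, 27) + (26, 10). λ = (10 - 27)/(26 - 1) ≡ 20/25 mod 37. 25⁻¹ ≡ 3 (mod 37), so λ ≡ 23.
  x = λ² - 1 - 26 = 529 - 27 ≡ 21; y = λ·(1 - 21) - 27 ≡ 31. → (21, 31)

(21, 31)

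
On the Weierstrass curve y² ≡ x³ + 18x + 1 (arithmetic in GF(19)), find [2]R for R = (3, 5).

tangent at (3, 5): λ = (3·3² + 18)/(2·5) ≡ 7/10. 10⁻¹ ≡ 2 (mod 19), so λ ≡ 7·2 ≡ 14.
  x = λ² - 3 - 3 = 196 - 6 ≡ 0; y = λ·(3 - 0) - 5 ≡ 18. → (0, 18)

(0, 18)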